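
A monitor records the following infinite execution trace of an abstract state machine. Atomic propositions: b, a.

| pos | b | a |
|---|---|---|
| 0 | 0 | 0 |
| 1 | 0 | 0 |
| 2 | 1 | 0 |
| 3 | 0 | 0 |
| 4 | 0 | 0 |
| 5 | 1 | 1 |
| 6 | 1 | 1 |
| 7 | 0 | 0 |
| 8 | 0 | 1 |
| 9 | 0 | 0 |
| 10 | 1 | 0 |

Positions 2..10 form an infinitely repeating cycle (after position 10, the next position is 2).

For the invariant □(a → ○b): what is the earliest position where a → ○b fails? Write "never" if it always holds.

Check a → ○b at each position in order: 0 ✓, 1 ✓, 2 ✓, 3 ✓, 4 ✓, 5 ✓.
At position 6 the labels are {a, b} and the next position 7 has {}, so a → ○b is false there. This is the first violation.

6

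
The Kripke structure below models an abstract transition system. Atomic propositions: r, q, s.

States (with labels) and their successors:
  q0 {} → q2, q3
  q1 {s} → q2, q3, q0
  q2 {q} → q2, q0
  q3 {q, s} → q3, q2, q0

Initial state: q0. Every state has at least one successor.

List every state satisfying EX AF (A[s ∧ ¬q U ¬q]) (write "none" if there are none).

States satisfying AF (A[s ∧ ¬q U ¬q]): {q0, q1}.
States satisfying EX AF (A[s ∧ ¬q U ¬q]): {q1, q2, q3}.

{q1, q2, q3}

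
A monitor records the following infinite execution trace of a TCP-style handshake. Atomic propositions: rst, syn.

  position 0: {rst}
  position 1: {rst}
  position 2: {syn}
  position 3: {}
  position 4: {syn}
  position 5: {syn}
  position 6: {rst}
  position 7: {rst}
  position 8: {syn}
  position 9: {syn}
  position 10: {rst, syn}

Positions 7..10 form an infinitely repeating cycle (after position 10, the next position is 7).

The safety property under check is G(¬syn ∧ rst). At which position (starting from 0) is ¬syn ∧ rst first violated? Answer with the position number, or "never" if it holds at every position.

Check ¬syn ∧ rst at each position in order: 0 ✓, 1 ✓.
At position 2 the labels are {syn}, so ¬syn ∧ rst is false there. This is the first violation.

2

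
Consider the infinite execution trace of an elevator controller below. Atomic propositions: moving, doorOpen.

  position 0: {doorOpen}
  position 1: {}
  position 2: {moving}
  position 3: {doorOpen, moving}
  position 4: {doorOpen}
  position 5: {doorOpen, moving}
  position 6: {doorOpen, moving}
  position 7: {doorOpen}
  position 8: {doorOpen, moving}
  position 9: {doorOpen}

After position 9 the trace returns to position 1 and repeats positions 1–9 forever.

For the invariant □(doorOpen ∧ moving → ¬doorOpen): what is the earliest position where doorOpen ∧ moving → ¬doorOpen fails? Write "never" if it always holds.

Check doorOpen ∧ moving → ¬doorOpen at each position in order: 0 ✓, 1 ✓, 2 ✓.
At position 3 the labels are {doorOpen, moving}, so doorOpen ∧ moving → ¬doorOpen is false there. This is the first violation.

3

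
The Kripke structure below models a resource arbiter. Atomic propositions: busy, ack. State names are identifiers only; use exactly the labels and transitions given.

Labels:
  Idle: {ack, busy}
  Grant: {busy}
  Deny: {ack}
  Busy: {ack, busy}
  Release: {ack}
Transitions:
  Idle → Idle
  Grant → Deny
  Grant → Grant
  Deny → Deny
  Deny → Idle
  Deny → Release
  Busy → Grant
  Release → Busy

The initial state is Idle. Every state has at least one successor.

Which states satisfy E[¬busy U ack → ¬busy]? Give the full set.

States satisfying ¬busy: {Deny, Release}.
States satisfying ack → ¬busy: {Grant, Deny, Release}.
States satisfying E[¬busy U ack → ¬busy]: {Grant, Deny, Release}.

{Grant, Deny, Release}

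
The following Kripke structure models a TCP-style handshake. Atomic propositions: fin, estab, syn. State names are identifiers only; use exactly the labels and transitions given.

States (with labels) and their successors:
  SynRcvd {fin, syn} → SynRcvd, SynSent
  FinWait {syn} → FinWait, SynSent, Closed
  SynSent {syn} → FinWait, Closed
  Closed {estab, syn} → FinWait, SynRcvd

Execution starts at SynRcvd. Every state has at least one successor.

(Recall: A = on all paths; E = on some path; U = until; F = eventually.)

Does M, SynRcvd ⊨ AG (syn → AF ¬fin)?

States satisfying syn → AF ¬fin: {FinWait, SynSent, Closed}.
States satisfying AG (syn → AF ¬fin): ∅.
SynRcvd is reachable from SynRcvd and violates syn → AF ¬fin, so AG fails at SynRcvd.
SynRcvd ∉ Sat(AG (syn → AF ¬fin)).

Does not hold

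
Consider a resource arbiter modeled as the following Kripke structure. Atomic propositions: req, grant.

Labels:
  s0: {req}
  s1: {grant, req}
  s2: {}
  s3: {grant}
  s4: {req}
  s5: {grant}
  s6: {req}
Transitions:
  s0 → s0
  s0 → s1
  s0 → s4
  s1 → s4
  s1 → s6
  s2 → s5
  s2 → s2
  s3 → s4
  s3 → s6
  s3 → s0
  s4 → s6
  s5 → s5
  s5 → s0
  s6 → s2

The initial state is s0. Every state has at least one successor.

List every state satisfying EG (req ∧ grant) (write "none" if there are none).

none

States satisfying req ∧ grant: {s1}.
States satisfying EG (req ∧ grant): ∅.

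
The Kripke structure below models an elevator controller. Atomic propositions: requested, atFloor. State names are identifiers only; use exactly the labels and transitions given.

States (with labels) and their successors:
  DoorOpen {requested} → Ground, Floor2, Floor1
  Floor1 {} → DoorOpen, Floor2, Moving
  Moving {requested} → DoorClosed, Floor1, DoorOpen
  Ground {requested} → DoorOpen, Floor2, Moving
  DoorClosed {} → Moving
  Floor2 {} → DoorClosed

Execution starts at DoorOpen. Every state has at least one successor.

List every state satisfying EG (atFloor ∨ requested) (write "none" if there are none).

States satisfying atFloor ∨ requested: {DoorOpen, Moving, Ground}.
States satisfying EG (atFloor ∨ requested): {DoorOpen, Moving, Ground}.

{DoorOpen, Moving, Ground}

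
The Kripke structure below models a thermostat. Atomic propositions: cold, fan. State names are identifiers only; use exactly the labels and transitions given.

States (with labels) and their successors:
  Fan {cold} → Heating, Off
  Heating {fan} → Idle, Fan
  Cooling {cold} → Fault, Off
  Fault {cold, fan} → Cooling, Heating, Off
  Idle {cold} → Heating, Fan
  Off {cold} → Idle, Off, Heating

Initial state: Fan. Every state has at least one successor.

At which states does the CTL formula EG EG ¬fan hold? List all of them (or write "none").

States satisfying EG ¬fan: {Fan, Cooling, Idle, Off}.
States satisfying EG EG ¬fan: {Fan, Cooling, Idle, Off}.

{Fan, Cooling, Idle, Off}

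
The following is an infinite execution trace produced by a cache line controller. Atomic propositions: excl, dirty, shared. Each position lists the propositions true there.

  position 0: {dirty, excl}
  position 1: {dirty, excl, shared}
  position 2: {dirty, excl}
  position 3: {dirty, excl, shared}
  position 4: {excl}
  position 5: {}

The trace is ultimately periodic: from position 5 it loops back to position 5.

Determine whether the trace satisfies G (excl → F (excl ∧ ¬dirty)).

excl → F (excl ∧ ¬dirty) holds at every position 0..5, and those are all positions ever visited, so G (excl → F (excl ∧ ¬dirty)) holds.
Positions where excl holds: 0, 1, 2, 3, 4.
Check F (excl ∧ ¬dirty) at each: 0→ok, 1→ok, 2→ok, 3→ok, 4→ok.

Satisfied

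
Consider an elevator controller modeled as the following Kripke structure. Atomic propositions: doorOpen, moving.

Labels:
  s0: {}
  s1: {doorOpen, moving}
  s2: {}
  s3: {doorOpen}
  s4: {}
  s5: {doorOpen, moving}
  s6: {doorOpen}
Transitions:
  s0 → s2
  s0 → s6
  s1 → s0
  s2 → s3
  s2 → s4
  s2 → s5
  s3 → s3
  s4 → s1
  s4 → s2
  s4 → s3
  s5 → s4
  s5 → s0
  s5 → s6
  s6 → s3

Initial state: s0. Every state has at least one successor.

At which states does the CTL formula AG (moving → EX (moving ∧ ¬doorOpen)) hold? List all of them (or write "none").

States satisfying moving → EX (moving ∧ ¬doorOpen): {s0, s2, s3, s4, s6}.
States satisfying AG (moving → EX (moving ∧ ¬doorOpen)): {s3, s6}.

{s3, s6}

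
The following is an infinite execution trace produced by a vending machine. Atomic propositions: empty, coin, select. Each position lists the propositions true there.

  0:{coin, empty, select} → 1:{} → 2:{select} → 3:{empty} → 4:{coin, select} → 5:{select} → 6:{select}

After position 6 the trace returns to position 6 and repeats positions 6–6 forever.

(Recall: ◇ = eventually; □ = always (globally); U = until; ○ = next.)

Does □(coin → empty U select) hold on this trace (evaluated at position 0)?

Satisfied

coin → empty U select holds at every position 0..6, and those are all positions ever visited, so □(coin → empty U select) holds.
Positions where coin holds: 0, 4.
Check empty U select at each: 0→ok, 4→ok.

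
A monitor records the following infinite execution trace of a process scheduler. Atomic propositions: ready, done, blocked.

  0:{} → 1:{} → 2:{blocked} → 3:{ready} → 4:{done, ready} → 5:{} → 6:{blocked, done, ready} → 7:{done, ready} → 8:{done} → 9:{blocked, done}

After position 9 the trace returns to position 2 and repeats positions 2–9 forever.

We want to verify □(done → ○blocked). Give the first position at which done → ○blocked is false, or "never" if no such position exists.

Check done → ○blocked at each position in order: 0 ✓, 1 ✓, 2 ✓, 3 ✓.
At position 4 the labels are {done, ready} and the next position 5 has {}, so done → ○blocked is false there. This is the first violation.

4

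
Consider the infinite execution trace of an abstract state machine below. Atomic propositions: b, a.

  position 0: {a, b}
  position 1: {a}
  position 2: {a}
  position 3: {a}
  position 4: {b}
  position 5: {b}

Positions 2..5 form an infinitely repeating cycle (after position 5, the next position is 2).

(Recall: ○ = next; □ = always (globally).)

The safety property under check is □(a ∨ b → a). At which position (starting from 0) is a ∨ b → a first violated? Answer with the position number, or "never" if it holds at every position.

4

Check a ∨ b → a at each position in order: 0 ✓, 1 ✓, 2 ✓, 3 ✓.
At position 4 the labels are {b}, so a ∨ b → a is false there. This is the first violation.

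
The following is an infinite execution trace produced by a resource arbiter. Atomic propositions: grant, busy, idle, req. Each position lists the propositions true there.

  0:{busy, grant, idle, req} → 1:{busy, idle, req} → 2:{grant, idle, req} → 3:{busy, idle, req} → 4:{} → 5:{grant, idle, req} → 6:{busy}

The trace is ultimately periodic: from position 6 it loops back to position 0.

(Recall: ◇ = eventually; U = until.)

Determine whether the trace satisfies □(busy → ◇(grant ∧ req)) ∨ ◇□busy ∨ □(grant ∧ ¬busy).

Holds

busy → ◇(grant ∧ req) holds at every position 0..6, and those are all positions ever visited, so □(busy → ◇(grant ∧ req)) holds.
Positions where busy holds: 0, 1, 3, 6.
Check ◇(grant ∧ req) at each: 0→ok, 1→ok, 3→ok, 6→ok.
At position 0: □(busy → ◇(grant ∧ req)) is true; ◇□busy ∨ □(grant ∧ ¬busy) is false; so □(busy → ◇(grant ∧ req)) ∨ ◇□busy ∨ □(grant ∧ ¬busy) is true.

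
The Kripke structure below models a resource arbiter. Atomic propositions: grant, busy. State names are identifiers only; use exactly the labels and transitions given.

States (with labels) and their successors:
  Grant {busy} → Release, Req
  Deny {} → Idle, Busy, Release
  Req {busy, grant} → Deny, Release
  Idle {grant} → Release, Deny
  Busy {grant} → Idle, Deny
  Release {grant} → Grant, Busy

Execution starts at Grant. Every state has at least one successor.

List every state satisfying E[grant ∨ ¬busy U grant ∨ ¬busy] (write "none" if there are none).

States satisfying grant ∨ ¬busy: {Deny, Req, Idle, Busy, Release}.
States satisfying E[grant ∨ ¬busy U grant ∨ ¬busy]: {Deny, Req, Idle, Busy, Release}.

{Deny, Req, Idle, Busy, Release}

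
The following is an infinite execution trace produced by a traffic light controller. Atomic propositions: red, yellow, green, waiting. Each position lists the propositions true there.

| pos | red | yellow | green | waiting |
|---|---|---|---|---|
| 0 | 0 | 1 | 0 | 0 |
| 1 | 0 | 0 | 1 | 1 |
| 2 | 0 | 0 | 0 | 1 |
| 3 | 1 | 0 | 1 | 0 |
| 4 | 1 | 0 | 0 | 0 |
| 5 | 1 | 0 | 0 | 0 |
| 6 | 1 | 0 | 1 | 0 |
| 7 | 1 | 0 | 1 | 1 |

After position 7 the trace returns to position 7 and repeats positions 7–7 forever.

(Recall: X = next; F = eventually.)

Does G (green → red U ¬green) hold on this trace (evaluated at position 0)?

Does not hold

green → red U ¬green must hold at every position from 0 onward. It fails at position 1, so G (green → red U ¬green) is false.
Positions where green holds: 1, 3, 6, 7.
Check red U ¬green at each: 1→fails, 3→ok, 6→fails, 7→fails.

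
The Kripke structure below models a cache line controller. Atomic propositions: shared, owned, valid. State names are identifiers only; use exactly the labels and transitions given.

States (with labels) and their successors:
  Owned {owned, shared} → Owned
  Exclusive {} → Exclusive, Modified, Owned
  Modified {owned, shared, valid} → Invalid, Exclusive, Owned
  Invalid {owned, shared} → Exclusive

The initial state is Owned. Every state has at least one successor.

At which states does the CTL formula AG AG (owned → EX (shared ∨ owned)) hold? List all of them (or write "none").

{Owned}

States satisfying AG (owned → EX (shared ∨ owned)): {Owned}.
States satisfying AG AG (owned → EX (shared ∨ owned)): {Owned}.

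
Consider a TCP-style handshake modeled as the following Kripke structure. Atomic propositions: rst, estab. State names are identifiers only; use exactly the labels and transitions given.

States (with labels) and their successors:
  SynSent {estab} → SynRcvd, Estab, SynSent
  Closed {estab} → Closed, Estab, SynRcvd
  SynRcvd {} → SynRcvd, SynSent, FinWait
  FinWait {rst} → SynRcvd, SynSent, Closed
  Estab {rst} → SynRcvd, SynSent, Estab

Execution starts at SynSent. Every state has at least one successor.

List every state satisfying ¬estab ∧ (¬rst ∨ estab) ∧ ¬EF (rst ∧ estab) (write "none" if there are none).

States satisfying ¬estab: {SynRcvd, FinWait, Estab}.
States satisfying ¬rst: {SynSent, Closed, SynRcvd}.
States satisfying ¬rst ∨ estab: {SynSent, Closed, SynRcvd}.
States satisfying ¬estab ∧ (¬rst ∨ estab): {SynRcvd}.
States satisfying rst ∧ estab: ∅.
States satisfying EF (rst ∧ estab): ∅.
States satisfying ¬EF (rst ∧ estab): {SynSent, Closed, SynRcvd, FinWait, Estab}.
States satisfying ¬estab ∧ (¬rst ∨ estab) ∧ ¬EF (rst ∧ estab): {SynRcvd}.

{SynRcvd}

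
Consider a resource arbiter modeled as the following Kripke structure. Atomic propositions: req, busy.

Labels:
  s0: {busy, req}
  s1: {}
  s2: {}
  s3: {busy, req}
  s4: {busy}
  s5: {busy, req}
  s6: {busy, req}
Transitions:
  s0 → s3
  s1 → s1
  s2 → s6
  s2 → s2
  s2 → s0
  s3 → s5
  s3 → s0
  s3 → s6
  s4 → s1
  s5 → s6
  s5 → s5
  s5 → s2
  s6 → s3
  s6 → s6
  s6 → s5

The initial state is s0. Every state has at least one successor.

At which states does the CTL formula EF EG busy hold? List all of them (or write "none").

{s0, s2, s3, s5, s6}

States satisfying EG busy: {s0, s3, s5, s6}.
States satisfying EF EG busy: {s0, s2, s3, s5, s6}.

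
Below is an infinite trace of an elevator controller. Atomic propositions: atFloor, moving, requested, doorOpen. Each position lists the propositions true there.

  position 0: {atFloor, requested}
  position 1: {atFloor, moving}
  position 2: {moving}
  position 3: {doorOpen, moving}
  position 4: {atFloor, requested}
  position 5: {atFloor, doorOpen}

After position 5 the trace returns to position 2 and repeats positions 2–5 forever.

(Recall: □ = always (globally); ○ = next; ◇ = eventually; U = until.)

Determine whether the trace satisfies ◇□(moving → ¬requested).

□(moving → ¬requested) holds at position 0, which is reachable from 0, so ◇□(moving → ¬requested) holds.

Yes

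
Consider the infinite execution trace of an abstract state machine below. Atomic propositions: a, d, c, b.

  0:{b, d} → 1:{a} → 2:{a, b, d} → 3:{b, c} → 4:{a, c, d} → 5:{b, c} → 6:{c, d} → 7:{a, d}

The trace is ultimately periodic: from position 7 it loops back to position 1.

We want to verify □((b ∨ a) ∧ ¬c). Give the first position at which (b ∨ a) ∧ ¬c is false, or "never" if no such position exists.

3

Check (b ∨ a) ∧ ¬c at each position in order: 0 ✓, 1 ✓, 2 ✓.
At position 3 the labels are {b, c}, so (b ∨ a) ∧ ¬c is false there. This is the first violation.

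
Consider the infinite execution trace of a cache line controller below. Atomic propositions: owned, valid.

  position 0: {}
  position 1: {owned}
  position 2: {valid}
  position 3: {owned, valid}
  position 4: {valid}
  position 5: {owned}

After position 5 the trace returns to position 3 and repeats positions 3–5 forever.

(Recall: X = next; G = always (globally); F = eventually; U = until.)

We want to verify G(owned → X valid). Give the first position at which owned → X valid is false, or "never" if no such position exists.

owned → X valid holds at every position 0..5, and those are all the positions the trace ever visits, so the invariant G(owned → X valid) is never violated.

never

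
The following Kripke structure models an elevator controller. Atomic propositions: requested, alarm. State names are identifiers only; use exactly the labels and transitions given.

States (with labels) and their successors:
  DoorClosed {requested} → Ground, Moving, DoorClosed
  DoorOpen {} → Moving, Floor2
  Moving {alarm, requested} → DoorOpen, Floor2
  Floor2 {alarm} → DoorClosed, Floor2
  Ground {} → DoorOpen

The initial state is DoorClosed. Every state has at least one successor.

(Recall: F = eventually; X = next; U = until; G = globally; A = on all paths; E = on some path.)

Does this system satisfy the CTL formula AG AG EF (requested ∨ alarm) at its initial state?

States satisfying AG EF (requested ∨ alarm): {DoorClosed, DoorOpen, Moving, Floor2, Ground}.
States satisfying AG AG EF (requested ∨ alarm): {DoorClosed, DoorOpen, Moving, Floor2, Ground}.
Every state reachable from DoorClosed satisfies AG EF (requested ∨ alarm).
DoorClosed ∈ Sat(AG AG EF (requested ∨ alarm)).

Yes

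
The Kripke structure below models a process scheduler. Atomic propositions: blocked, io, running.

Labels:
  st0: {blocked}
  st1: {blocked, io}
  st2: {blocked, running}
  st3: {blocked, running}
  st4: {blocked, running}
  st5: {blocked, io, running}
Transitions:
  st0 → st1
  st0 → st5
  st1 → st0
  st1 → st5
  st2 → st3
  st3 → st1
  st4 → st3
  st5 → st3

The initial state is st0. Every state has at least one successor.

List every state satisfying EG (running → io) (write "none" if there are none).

States satisfying running → io: {st0, st1, st5}.
States satisfying EG (running → io): {st0, st1}.

{st0, st1}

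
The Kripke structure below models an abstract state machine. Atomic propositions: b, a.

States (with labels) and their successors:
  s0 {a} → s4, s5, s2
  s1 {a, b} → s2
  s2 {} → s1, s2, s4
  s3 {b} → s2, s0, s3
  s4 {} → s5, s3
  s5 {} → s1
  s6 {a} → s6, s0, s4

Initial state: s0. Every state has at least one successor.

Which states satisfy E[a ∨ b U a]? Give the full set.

States satisfying a ∨ b: {s0, s1, s3, s6}.
States satisfying a: {s0, s1, s6}.
States satisfying E[a ∨ b U a]: {s0, s1, s3, s6}.

{s0, s1, s3, s6}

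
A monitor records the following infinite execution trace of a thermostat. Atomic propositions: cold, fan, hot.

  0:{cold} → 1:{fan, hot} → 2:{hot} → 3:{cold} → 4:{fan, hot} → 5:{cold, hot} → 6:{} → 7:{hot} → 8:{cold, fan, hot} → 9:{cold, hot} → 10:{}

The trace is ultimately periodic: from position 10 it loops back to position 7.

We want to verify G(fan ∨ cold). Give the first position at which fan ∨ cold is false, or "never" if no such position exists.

Check fan ∨ cold at each position in order: 0 ✓, 1 ✓.
At position 2 the labels are {hot}, so fan ∨ cold is false there. This is the first violation.

2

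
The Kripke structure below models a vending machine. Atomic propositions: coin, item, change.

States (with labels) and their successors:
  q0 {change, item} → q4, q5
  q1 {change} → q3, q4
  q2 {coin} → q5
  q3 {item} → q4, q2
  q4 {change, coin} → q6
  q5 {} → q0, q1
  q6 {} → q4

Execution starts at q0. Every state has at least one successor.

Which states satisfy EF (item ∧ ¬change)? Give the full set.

{q0, q1, q2, q3, q5}

States satisfying item ∧ ¬change: {q3}.
States satisfying EF (item ∧ ¬change): {q0, q1, q2, q3, q5}.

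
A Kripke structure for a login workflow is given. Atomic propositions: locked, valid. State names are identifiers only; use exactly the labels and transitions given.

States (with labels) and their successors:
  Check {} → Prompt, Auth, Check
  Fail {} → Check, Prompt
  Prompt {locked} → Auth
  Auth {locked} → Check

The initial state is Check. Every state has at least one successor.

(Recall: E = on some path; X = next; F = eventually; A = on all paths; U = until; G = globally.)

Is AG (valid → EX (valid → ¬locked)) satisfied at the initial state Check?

States satisfying valid → EX (valid → ¬locked): {Check, Fail, Prompt, Auth}.
States satisfying AG (valid → EX (valid → ¬locked)): {Check, Fail, Prompt, Auth}.
Every state reachable from Check satisfies valid → EX (valid → ¬locked).
Check ∈ Sat(AG (valid → EX (valid → ¬locked))).

Holds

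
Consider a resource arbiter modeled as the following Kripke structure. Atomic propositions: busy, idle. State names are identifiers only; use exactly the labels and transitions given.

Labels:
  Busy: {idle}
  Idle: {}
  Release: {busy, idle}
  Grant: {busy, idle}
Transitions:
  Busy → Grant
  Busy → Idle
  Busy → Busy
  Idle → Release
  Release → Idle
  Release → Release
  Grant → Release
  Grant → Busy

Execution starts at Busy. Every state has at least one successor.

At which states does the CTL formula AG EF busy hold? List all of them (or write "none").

States satisfying EF busy: {Busy, Idle, Release, Grant}.
States satisfying AG EF busy: {Busy, Idle, Release, Grant}.

{Busy, Idle, Release, Grant}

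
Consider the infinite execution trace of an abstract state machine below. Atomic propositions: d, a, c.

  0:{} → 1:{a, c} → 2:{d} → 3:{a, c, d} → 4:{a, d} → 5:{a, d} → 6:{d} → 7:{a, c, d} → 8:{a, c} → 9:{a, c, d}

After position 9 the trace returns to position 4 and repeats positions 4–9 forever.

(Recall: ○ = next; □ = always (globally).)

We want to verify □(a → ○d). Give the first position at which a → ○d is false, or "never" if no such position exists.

Check a → ○d at each position in order: 0 ✓, 1 ✓, 2 ✓, 3 ✓, 4 ✓, 5 ✓, 6 ✓.
At position 7 the labels are {a, c, d} and the next position 8 has {a, c}, so a → ○d is false there. This is the first violation.

7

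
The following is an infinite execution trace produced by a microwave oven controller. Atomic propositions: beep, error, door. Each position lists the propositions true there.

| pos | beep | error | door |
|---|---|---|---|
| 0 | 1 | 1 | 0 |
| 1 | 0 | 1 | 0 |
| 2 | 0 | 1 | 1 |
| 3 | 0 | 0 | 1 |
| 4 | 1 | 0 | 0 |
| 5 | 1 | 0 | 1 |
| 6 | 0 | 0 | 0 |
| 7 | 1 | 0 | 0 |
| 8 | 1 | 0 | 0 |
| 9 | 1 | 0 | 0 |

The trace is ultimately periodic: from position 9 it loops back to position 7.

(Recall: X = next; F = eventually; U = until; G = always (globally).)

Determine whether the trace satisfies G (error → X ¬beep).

error → X ¬beep holds at every position 0..9, and those are all positions ever visited, so G (error → X ¬beep) holds.
Positions where error holds: 0, 1, 2.
Check X ¬beep at each: 0→ok, 1→ok, 2→ok.

Holds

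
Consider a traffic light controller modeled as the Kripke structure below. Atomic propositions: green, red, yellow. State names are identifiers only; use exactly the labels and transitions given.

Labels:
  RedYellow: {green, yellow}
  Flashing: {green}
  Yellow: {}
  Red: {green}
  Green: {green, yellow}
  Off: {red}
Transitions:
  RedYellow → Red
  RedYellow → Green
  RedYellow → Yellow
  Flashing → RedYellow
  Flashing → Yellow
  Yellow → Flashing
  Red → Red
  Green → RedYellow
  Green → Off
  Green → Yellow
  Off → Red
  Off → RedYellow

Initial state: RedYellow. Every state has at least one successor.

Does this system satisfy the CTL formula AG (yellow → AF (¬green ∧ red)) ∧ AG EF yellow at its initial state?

States satisfying yellow → AF (¬green ∧ red): {Flashing, Yellow, Red, Off}.
States satisfying AG (yellow → AF (¬green ∧ red)): {Red}.
States satisfying EF yellow: {RedYellow, Flashing, Yellow, Green, Off}.
States satisfying AG EF yellow: ∅.
States satisfying AG (yellow → AF (¬green ∧ red)) ∧ AG EF yellow: ∅.
RedYellow ∉ Sat(AG (yellow → AF (¬green ∧ red)) ∧ AG EF yellow).

Violated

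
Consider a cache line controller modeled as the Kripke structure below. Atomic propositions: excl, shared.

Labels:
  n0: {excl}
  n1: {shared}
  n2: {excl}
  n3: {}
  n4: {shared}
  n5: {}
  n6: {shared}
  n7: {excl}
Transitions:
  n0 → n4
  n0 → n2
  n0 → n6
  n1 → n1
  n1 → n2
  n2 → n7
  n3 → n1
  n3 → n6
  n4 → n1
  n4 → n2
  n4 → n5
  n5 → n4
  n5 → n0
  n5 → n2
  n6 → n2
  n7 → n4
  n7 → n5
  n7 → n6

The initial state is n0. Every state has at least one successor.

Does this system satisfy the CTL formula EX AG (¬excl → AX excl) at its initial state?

Violated

States satisfying AG (¬excl → AX excl): ∅.
States satisfying EX AG (¬excl → AX excl): ∅.
No suitable path/successor from n0 witnesses the formula.
n0 ∉ Sat(EX AG (¬excl → AX excl)).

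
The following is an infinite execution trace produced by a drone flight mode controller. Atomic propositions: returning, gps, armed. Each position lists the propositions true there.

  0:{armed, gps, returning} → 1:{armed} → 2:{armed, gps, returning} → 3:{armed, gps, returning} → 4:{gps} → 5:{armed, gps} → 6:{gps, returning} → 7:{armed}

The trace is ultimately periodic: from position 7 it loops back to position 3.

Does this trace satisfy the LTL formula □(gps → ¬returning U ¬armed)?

Does not hold

gps → ¬returning U ¬armed must hold at every position from 0 onward. It fails at position 0, so □(gps → ¬returning U ¬armed) is false.
Positions where gps holds: 0, 2, 3, 4, 5, 6.
Check ¬returning U ¬armed at each: 0→fails, 2→fails, 3→fails, 4→ok, 5→ok, 6→ok.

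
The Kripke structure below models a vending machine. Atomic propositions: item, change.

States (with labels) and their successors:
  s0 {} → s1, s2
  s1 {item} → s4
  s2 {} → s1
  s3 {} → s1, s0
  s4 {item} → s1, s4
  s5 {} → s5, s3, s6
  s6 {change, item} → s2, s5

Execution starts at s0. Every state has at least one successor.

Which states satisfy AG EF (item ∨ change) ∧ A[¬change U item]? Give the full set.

{s0, s1, s2, s3, s4, s6}

States satisfying EF (item ∨ change): {s0, s1, s2, s3, s4, s5, s6}.
States satisfying AG EF (item ∨ change): {s0, s1, s2, s3, s4, s5, s6}.
States satisfying ¬change: {s0, s1, s2, s3, s4, s5}.
States satisfying item: {s1, s4, s6}.
States satisfying A[¬change U item]: {s0, s1, s2, s3, s4, s6}.
States satisfying AG EF (item ∨ change) ∧ A[¬change U item]: {s0, s1, s2, s3, s4, s6}.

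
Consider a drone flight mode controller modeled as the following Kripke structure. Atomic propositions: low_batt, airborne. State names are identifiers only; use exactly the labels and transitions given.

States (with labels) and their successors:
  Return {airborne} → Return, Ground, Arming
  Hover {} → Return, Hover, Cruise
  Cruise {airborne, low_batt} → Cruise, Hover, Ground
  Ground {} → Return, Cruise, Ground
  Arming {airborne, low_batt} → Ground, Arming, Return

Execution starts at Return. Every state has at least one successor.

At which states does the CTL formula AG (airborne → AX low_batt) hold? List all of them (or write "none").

States satisfying airborne → AX low_batt: {Hover, Ground}.
States satisfying AG (airborne → AX low_batt): ∅.

none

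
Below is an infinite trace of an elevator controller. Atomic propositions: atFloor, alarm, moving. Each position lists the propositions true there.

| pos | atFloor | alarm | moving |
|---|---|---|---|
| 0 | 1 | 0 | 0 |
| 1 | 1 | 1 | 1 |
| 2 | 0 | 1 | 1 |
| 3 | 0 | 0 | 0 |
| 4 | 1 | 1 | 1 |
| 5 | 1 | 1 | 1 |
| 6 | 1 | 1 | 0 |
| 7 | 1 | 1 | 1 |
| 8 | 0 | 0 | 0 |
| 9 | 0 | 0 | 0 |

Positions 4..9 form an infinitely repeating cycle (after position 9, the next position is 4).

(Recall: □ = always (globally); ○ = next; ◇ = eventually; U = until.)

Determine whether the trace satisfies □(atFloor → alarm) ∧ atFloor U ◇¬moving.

atFloor → alarm must hold at every position from 0 onward. It fails at position 0, so □(atFloor → alarm) is false.
Positions where atFloor holds: 0, 1, 4, 5, 6, 7.
Check alarm at each: 0→fails, 1→ok, 4→ok, 5→ok, 6→ok, 7→ok.
Walking from position 0: ◇¬moving first holds at position 0, and atFloor holds at every earlier position along the way, so atFloor U ◇¬moving holds.
At position 0: □(atFloor → alarm) is false; atFloor U ◇¬moving is true; so □(atFloor → alarm) ∧ atFloor U ◇¬moving is false.

Does not hold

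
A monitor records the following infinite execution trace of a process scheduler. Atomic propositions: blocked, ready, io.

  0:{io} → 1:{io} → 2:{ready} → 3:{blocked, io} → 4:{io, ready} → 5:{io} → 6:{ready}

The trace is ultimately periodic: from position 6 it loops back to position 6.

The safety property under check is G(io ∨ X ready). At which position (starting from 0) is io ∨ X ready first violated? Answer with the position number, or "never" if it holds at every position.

Check io ∨ X ready at each position in order: 0 ✓, 1 ✓.
At position 2 the labels are {ready} and the next position 3 has {blocked, io}, so io ∨ X ready is false there. This is the first violation.

2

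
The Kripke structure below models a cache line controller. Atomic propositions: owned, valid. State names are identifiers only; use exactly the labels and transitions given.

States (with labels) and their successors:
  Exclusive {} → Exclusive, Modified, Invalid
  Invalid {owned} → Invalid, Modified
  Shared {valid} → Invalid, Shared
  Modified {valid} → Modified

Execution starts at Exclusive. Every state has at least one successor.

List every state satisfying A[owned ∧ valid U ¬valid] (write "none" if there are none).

States satisfying owned ∧ valid: ∅.
States satisfying ¬valid: {Exclusive, Invalid}.
States satisfying A[owned ∧ valid U ¬valid]: {Exclusive, Invalid}.

{Exclusive, Invalid}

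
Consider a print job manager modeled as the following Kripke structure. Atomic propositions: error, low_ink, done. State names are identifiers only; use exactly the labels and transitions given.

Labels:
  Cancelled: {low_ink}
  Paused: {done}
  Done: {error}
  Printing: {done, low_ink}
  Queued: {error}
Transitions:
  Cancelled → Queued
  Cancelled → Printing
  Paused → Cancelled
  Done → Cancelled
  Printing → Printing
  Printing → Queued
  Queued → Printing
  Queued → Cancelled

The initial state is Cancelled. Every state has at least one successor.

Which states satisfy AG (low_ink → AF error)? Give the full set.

none

States satisfying low_ink → AF error: {Paused, Done, Queued}.
States satisfying AG (low_ink → AF error): ∅.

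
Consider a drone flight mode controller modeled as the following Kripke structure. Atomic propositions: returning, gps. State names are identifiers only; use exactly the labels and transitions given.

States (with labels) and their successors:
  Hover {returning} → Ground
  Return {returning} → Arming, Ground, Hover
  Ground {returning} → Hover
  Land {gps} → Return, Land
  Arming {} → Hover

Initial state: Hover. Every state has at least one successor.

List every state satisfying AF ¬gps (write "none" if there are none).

States satisfying ¬gps: {Hover, Return, Ground, Arming}.
States satisfying AF ¬gps: {Hover, Return, Ground, Arming}.

{Hover, Return, Ground, Arming}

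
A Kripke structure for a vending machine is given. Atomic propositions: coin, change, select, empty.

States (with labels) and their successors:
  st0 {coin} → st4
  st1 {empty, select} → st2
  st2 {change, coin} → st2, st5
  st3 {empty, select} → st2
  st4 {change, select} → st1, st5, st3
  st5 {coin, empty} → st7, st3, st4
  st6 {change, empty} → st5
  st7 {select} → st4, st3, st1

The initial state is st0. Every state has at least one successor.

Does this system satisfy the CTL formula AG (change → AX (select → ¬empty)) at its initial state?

No

States satisfying change → AX (select → ¬empty): {st0, st1, st2, st3, st5, st6, st7}.
States satisfying AG (change → AX (select → ¬empty)): ∅.
st4 is reachable from st0 and violates change → AX (select → ¬empty), so AG fails at st0.
st0 ∉ Sat(AG (change → AX (select → ¬empty))).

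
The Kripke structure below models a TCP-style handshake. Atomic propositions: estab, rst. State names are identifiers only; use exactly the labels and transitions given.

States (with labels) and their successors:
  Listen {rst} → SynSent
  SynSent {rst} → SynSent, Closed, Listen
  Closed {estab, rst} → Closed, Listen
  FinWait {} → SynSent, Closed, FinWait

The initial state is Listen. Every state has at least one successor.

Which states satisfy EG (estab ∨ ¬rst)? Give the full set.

{Closed, FinWait}

States satisfying estab ∨ ¬rst: {Closed, FinWait}.
States satisfying EG (estab ∨ ¬rst): {Closed, FinWait}.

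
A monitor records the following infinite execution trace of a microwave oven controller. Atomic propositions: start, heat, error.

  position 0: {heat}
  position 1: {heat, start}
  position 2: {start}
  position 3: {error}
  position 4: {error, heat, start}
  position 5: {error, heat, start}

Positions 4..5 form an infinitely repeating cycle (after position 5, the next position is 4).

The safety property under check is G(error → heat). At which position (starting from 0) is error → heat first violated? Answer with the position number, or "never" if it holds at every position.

3

Check error → heat at each position in order: 0 ✓, 1 ✓, 2 ✓.
At position 3 the labels are {error}, so error → heat is false there. This is the first violation.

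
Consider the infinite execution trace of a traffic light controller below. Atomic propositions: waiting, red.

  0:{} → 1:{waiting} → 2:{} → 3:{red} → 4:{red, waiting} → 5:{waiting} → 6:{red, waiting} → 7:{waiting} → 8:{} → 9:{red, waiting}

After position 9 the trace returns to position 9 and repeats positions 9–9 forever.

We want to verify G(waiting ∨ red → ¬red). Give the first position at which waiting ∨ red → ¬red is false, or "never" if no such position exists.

3

Check waiting ∨ red → ¬red at each position in order: 0 ✓, 1 ✓, 2 ✓.
At position 3 the labels are {red}, so waiting ∨ red → ¬red is false there. This is the first violation.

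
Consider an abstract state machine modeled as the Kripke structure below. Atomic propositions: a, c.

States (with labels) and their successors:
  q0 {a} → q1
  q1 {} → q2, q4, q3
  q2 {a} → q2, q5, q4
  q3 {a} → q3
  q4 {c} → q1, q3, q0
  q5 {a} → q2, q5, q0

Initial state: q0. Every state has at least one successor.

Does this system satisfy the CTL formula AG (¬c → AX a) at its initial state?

States satisfying ¬c → AX a: {q3, q4, q5}.
States satisfying AG (¬c → AX a): {q3}.
q0 is reachable from q0 and violates ¬c → AX a, so AG fails at q0.
q0 ∉ Sat(AG (¬c → AX a)).

Does not hold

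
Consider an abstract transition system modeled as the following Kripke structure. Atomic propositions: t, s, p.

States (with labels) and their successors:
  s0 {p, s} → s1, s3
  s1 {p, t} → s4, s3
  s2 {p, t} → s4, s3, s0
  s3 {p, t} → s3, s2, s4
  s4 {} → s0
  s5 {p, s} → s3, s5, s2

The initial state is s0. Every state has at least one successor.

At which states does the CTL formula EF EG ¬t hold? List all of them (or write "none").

{s5}

States satisfying EG ¬t: {s5}.
States satisfying EF EG ¬t: {s5}.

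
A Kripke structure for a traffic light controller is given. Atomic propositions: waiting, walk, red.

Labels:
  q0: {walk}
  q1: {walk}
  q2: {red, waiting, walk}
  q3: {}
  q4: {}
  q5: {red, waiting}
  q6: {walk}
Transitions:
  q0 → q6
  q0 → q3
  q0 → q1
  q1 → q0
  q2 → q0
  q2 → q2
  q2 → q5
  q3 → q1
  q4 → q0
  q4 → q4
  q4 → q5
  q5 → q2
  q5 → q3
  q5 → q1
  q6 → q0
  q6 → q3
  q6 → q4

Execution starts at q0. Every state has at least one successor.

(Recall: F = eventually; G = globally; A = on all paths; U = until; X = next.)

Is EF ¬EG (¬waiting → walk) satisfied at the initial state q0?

States satisfying ¬EG (¬waiting → walk): {q3, q4}.
States satisfying EF ¬EG (¬waiting → walk): {q0, q1, q2, q3, q4, q5, q6}.
Some path from q0 reaches a state where ¬EG (¬waiting → walk) holds.
q0 ∈ Sat(EF ¬EG (¬waiting → walk)).

Holds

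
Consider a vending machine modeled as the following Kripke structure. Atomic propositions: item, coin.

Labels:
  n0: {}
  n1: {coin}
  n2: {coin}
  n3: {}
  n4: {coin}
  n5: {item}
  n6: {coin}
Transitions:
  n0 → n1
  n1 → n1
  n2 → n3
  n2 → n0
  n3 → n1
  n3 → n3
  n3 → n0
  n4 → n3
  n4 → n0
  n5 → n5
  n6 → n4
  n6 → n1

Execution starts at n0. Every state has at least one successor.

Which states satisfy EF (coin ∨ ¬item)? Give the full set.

{n0, n1, n2, n3, n4, n6}

States satisfying coin ∨ ¬item: {n0, n1, n2, n3, n4, n6}.
States satisfying EF (coin ∨ ¬item): {n0, n1, n2, n3, n4, n6}.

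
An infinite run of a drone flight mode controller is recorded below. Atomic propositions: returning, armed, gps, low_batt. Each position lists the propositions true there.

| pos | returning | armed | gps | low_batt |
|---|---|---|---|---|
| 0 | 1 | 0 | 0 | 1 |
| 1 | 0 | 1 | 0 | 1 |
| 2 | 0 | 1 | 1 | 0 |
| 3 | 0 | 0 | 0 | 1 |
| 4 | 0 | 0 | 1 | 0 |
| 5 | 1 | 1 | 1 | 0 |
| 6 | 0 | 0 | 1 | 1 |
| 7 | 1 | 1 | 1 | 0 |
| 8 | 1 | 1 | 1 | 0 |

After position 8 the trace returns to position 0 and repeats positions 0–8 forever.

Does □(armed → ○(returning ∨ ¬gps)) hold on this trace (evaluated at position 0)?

Does not hold

armed → ○(returning ∨ ¬gps) must hold at every position from 0 onward. It fails at position 1, so □(armed → ○(returning ∨ ¬gps)) is false.
Positions where armed holds: 1, 2, 5, 7, 8.
Check ○(returning ∨ ¬gps) at each: 1→fails, 2→ok, 5→fails, 7→ok, 8→ok.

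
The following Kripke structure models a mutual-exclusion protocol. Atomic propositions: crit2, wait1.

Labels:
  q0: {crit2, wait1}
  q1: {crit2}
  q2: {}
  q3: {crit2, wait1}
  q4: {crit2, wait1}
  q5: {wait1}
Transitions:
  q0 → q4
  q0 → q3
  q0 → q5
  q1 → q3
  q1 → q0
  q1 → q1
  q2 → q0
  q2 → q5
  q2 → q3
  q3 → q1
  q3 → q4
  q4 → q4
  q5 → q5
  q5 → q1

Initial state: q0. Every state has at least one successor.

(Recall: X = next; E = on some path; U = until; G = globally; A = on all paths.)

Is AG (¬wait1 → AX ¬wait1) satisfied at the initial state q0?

Violated

States satisfying ¬wait1 → AX ¬wait1: {q0, q3, q4, q5}.
States satisfying AG (¬wait1 → AX ¬wait1): {q4}.
q1 is reachable from q0 and violates ¬wait1 → AX ¬wait1, so AG fails at q0.
q0 ∉ Sat(AG (¬wait1 → AX ¬wait1)).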